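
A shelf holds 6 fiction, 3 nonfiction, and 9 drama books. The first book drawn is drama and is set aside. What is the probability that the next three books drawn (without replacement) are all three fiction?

With the first book removed, 6 fiction remain out of 17.
P = 6/17 × 5/16 × 4/15 = 120/4080 = 1/34.

1/34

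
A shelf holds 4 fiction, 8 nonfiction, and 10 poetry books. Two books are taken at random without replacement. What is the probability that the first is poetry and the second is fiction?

Chain rule:
P = 10/22 × 4/21 = 40/462 = 20/231.

20/231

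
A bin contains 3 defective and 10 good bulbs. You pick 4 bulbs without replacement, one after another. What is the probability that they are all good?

42/143

P(every draw is good) = 10/13 × 9/12 × 8/11 × 7/10 = 5040/17160 = 42/143.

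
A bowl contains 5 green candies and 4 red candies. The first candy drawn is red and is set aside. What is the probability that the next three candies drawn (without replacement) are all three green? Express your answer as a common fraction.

5/28

With the first candy removed, 5 green remain out of 8.
P = 5/8 × 4/7 × 3/6 = 60/336 = 5/28.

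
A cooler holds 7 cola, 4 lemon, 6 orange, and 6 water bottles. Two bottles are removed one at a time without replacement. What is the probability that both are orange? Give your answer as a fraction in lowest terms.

P = 6/23 × 5/22 = 30/506 = 15/253.

15/253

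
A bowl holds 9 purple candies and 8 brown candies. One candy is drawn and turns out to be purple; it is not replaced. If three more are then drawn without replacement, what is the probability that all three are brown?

1/10

After the first draw, 8 of the remaining 16 candies are brown.
P = 8/16 × 7/15 × 6/14 = 336/3360 = 1/10.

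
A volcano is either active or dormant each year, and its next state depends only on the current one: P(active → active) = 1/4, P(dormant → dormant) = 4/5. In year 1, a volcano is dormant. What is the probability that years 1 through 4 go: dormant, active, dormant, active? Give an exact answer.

Year 1 is given. For each transition, use the conditional probability from the current state:
P(active | dormant) = 1/5; P(dormant | active) = 3/4; P(active | dormant) = 1/5.
P = 1/5 × 3/4 × 1/5 = 3/100.

3/100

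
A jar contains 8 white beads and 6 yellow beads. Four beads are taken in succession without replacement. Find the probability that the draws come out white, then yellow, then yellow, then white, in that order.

Multiply the probability of each draw given the previous ones:
P = 8/14 × 6/13 × 5/12 × 7/11 = 1680/24024 = 10/143.

10/143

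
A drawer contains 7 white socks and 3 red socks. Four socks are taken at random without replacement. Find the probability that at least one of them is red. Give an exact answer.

P(no red) = 7/10 × 6/9 × 5/8 × 4/7 = 840/5040 = 1/6.
P(at least one) = 1 − 1/6 = 5/6.

5/6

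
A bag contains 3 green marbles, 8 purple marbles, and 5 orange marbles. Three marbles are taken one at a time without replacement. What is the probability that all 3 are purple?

P(every draw is purple) = 8/16 × 7/15 × 6/14 = 336/3360 = 1/10.

1/10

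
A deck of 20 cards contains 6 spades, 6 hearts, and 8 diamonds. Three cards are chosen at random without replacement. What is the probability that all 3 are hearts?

1/57

P(every draw is a heart) = 6/20 × 5/19 × 4/18 = 120/6840 = 1/57.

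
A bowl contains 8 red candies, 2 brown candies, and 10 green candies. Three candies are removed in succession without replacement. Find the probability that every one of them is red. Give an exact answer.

14/285

P(all red) = 8/20 × 7/19 × 6/18 = 336/6840 = 14/285.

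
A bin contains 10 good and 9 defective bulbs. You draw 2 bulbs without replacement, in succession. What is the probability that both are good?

P(every draw is good) = 10/19 × 9/18 = 90/342 = 5/19.

5/19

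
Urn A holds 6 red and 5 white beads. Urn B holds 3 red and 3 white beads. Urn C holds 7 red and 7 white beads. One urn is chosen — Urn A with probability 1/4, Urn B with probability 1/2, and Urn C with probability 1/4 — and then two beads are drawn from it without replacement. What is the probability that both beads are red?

From Urn A: P(both red) = (6/11)(5/10) = 3/11.
From Urn B: P(both red) = (3/6)(2/5) = 1/5.
From Urn C: P(both red) = (7/14)(6/13) = 3/13.
Total probability = (1/4)(3/11) + (1/2)(1/5) + (1/4)(3/13) = 323/1430.

323/1430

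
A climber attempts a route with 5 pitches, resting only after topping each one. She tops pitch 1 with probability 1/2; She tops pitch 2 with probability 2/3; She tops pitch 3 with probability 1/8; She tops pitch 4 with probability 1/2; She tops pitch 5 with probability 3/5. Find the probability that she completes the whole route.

1/80

The events are sequential, so multiply the conditional probabilities:
P = 1/2 × 2/3 × 1/8 × 1/2 × 3/5 = 6/480 = 1/80.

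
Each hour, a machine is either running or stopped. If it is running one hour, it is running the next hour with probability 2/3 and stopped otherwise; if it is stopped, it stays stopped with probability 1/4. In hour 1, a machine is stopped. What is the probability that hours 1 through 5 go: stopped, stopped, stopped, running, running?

Hour 1 is given. For each transition, use the conditional probability from the current state:
P(stopped | stopped) = 1/4; P(stopped | stopped) = 1/4; P(running | stopped) = 3/4; P(running | running) = 2/3.
P = 1/4 × 1/4 × 3/4 × 2/3 = 6/192 = 1/32.

1/32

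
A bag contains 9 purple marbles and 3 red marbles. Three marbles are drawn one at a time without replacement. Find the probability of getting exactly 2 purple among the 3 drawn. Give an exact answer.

One ordering (purple drawn first) has probability 9/12 × 8/11 × 3/10 = 216/1320 = 9/55.
There are C(3,2) = 3 such orderings, each equally likely, so P = 3 × 9/55 = 27/55.

27/55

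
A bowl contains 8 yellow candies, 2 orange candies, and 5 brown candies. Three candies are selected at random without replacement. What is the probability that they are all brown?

P(every draw is brown) = 5/15 × 4/14 × 3/13 = 60/2730 = 2/91.

2/91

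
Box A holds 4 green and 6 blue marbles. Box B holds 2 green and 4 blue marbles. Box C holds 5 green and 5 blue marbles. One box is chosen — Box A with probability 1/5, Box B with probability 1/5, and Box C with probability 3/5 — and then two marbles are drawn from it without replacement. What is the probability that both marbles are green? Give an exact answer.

13/75

From Box A: P(both green) = (4/10)(3/9) = 2/15.
From Box B: P(both green) = (2/6)(1/5) = 1/15.
From Box C: P(both green) = (5/10)(4/9) = 2/9.
Total probability = (1/5)(2/15) + (1/5)(1/15) + (3/5)(2/9) = 13/75.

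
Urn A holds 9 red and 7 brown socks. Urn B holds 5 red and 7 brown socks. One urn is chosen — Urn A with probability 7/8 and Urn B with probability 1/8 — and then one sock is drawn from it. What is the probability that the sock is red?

209/384

From Urn A: P(red) = 9/16.
From Urn B: P(red) = 5/12.
Total probability = (7/8)(9/16) + (1/8)(5/12) = 209/384.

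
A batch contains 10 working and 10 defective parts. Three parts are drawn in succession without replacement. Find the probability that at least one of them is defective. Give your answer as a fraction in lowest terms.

P(no defective) = 10/20 × 9/19 × 8/18 = 720/6840 = 2/19.
P(at least one) = 1 − 2/19 = 17/19.

17/19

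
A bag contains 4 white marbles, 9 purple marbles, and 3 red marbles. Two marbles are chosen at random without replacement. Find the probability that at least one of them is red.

7/20

P(no red) = 13/16 × 12/15 = 156/240 = 13/20.
P(at least one) = 1 − 13/20 = 7/20.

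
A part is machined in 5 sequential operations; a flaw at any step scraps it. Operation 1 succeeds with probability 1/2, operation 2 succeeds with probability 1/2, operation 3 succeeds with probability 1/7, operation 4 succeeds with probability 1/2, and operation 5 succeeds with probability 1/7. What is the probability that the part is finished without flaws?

Each stage is reached only if all earlier stages succeed, so
P = 1/2 × 1/2 × 1/7 × 1/2 × 1/7 = 1/392.

1/392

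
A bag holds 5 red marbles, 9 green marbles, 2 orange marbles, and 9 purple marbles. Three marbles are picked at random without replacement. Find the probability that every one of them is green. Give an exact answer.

P(every draw is green) = 9/25 × 8/24 × 7/23 = 504/13800 = 21/575.

21/575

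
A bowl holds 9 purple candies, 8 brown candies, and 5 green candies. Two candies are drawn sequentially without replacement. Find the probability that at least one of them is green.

95/231

P(no green) = 17/22 × 16/21 = 272/462 = 136/231.
P(at least one) = 1 − 136/231 = 95/231.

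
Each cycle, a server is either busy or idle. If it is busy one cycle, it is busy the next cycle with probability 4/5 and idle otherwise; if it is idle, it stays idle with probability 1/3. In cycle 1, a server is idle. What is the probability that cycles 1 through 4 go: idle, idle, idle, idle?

1/27

Cycle 1 is given. For each transition, use the conditional probability from the current state:
P(idle | idle) = 1/3; P(idle | idle) = 1/3; P(idle | idle) = 1/3.
P = 1/3 × 1/3 × 1/3 = 1/27.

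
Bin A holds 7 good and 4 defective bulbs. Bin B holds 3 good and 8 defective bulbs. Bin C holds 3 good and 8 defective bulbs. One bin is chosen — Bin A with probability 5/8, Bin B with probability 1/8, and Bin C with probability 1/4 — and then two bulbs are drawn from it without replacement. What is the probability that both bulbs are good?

57/220

From Bin A: P(both good) = (7/11)(6/10) = 21/55.
From Bin B: P(both good) = (3/11)(2/10) = 3/55.
From Bin C: P(both good) = (3/11)(2/10) = 3/55.
Total probability = (5/8)(21/55) + (1/8)(3/55) + (1/4)(3/55) = 57/220.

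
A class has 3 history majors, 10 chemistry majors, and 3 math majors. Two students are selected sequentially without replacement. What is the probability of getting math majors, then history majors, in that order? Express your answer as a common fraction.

3/80

Each draw changes the counts, so multiply the conditional probabilities along the sequence:
P = 3/16 × 3/15 = 9/240 = 3/80.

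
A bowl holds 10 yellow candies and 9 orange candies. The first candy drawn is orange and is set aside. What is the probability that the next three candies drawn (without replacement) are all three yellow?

With the first candy removed, 10 yellow remain out of 18.
P = 10/18 × 9/17 × 8/16 = 720/4896 = 5/34.

5/34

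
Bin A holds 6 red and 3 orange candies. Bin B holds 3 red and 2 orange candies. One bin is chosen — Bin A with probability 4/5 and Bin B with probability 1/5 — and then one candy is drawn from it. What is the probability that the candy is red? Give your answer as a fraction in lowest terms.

From Bin A: P(red) = 6/9.
From Bin B: P(red) = 3/5.
Total probability = (4/5)(6/9) + (1/5)(3/5) = 49/75.

49/75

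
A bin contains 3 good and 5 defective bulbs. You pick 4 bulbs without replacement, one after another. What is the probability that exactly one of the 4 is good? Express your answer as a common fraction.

3/7

One ordering (good drawn first) has probability 3/8 × 5/7 × 4/6 × 3/5 = 180/1680 = 3/28.
There are C(4,1) = 4 such orderings, each equally likely, so P = 4 × 3/28 = 3/7.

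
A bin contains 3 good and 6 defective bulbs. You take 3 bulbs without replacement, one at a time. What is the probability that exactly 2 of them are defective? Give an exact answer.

15/28

One ordering (defective drawn first) has probability 6/9 × 5/8 × 3/7 = 90/504 = 5/28.
There are C(3,2) = 3 such orderings, each equally likely, so P = 3 × 5/28 = 15/28.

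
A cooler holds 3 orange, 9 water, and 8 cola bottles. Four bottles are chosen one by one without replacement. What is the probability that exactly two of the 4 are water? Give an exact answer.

One ordering (water drawn first) has probability 9/20 × 8/19 × 11/18 × 10/17 = 7920/116280 = 22/323.
There are C(4,2) = 6 such orderings, each equally likely, so P = 6 × 22/323 = 132/323.

132/323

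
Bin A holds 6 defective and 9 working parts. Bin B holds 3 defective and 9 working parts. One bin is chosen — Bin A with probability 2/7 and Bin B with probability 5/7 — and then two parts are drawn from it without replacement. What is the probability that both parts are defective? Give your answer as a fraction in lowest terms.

From Bin A: P(both defective) = (6/15)(5/14) = 1/7.
From Bin B: P(both defective) = (3/12)(2/11) = 1/22.
Total probability = (2/7)(1/7) + (5/7)(1/22) = 79/1078.

79/1078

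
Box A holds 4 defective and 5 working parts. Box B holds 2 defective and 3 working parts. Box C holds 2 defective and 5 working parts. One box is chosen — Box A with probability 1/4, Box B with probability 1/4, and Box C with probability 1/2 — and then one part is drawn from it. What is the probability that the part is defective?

From Box A: P(defective) = 4/9.
From Box B: P(defective) = 2/5.
From Box C: P(defective) = 2/7.
Total probability = (1/4)(4/9) + (1/4)(2/5) + (1/2)(2/7) = 223/630.

223/630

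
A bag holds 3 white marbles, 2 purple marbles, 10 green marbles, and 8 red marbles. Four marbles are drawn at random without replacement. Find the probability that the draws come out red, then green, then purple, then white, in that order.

4/1771

Multiply the probability of each draw given the previous ones:
P = 8/23 × 10/22 × 2/21 × 3/20 = 480/212520 = 4/1771.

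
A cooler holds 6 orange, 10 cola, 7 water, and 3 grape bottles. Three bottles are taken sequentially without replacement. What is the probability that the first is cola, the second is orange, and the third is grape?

3/260

Chain rule:
P = 10/26 × 6/25 × 3/24 = 180/15600 = 3/260.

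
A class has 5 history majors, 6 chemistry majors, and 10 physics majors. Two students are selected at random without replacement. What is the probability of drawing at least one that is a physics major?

P(no physics majors) = 11/21 × 10/20 = 110/420 = 11/42.
P(at least one) = 1 − 11/42 = 31/42.

31/42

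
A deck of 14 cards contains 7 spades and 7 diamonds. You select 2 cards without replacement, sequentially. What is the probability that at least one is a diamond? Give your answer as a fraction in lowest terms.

10/13

P(no diamonds) = 7/14 × 6/13 = 42/182 = 3/13.
P(at least one) = 1 − 3/13 = 10/13.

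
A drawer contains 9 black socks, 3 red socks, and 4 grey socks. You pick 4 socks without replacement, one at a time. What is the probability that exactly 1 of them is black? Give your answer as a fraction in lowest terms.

9/52

One ordering (black drawn first) has probability 9/16 × 7/15 × 6/14 × 5/13 = 1890/43680 = 9/208.
There are C(4,1) = 4 such orderings, each equally likely, so P = 4 × 9/208 = 9/52.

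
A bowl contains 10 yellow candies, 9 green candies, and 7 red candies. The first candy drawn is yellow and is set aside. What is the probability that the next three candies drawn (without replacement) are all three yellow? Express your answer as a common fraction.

With the first candy removed, 9 yellow remain out of 25.
P = 9/25 × 8/24 × 7/23 = 504/13800 = 21/575.

21/575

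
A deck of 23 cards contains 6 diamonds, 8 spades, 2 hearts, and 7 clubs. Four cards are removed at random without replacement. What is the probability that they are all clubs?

1/253

P(all clubs) = 7/23 × 6/22 × 5/21 × 4/20 = 840/212520 = 1/253.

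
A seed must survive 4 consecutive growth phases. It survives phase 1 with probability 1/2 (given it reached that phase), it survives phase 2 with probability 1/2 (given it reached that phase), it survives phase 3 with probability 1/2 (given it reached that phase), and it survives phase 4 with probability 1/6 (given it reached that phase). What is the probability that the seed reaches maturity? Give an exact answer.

1/48

Multiplying along the chain,
P = 1/2 × 1/2 × 1/2 × 1/6 = 1/48.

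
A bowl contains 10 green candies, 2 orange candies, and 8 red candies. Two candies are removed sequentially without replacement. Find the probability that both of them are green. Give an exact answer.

9/38

P(all green) = 10/20 × 9/19 = 90/380 = 9/38.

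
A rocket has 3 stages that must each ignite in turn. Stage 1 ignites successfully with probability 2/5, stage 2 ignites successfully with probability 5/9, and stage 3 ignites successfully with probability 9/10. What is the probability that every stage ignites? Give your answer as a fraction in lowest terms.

The events are sequential, so multiply the conditional probabilities:
P = 2/5 × 5/9 × 9/10 = 90/450 = 1/5.

1/5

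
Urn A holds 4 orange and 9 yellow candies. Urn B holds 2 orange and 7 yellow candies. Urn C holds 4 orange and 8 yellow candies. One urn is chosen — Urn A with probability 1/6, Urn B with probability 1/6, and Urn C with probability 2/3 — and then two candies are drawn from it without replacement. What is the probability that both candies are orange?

From Urn A: P(both orange) = (4/13)(3/12) = 1/13.
From Urn B: P(both orange) = (2/9)(1/8) = 1/36.
From Urn C: P(both orange) = (4/12)(3/11) = 1/11.
Total probability = (1/6)(1/13) + (1/6)(1/36) + (2/3)(1/11) = 2411/30888.

2411/30888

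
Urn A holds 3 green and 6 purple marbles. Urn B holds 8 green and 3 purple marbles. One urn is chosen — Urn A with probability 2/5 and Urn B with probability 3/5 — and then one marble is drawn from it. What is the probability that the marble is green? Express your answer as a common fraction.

94/165

From Urn A: P(green) = 3/9.
From Urn B: P(green) = 8/11.
Total probability = (2/5)(3/9) + (3/5)(8/11) = 94/165.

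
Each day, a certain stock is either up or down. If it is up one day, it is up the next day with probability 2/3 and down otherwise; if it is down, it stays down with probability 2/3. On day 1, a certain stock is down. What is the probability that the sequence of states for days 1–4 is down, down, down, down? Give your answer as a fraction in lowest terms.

8/27

Day 1 is given. For each transition, use the conditional probability from the current state:
P(down | down) = 2/3; P(down | down) = 2/3; P(down | down) = 2/3.
P = 2/3 × 2/3 × 2/3 = 8/27.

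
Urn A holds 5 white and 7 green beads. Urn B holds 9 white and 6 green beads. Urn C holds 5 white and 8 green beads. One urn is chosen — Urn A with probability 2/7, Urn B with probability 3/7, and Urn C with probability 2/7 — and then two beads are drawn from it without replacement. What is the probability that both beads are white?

7948/35035

From Urn A: P(both white) = (5/12)(4/11) = 5/33.
From Urn B: P(both white) = (9/15)(8/14) = 12/35.
From Urn C: P(both white) = (5/13)(4/12) = 5/39.
Total probability = (2/7)(5/33) + (3/7)(12/35) + (2/7)(5/39) = 7948/35035.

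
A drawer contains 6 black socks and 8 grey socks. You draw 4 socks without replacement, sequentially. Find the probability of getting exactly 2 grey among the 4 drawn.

One ordering (grey drawn first) has probability 8/14 × 7/13 × 6/12 × 5/11 = 1680/24024 = 10/143.
There are C(4,2) = 6 such orderings, each equally likely, so P = 6 × 10/143 = 60/143.

60/143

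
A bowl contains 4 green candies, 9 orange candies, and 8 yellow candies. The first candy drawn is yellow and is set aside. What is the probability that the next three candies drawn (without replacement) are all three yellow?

7/228

After the first draw, 7 of the remaining 20 candies are yellow.
P = 7/20 × 6/19 × 5/18 = 210/6840 = 7/228.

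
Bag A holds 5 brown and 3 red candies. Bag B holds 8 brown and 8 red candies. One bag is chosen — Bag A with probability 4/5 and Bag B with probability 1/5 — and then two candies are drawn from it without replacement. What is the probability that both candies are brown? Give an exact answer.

349/1050

From Bag A: P(both brown) = (5/8)(4/7) = 5/14.
From Bag B: P(both brown) = (8/16)(7/15) = 7/30.
Total probability = (4/5)(5/14) + (1/5)(7/30) = 349/1050.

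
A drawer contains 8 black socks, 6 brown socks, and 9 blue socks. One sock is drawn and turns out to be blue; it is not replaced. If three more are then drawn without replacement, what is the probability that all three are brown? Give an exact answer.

1/77

With the first sock removed, 6 brown remain out of 22.
P = 6/22 × 5/21 × 4/20 = 120/9240 = 1/77.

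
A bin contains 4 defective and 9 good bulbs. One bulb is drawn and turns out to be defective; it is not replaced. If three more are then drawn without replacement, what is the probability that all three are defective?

1/220

After the first draw, 3 of the remaining 12 bulbs are defective.
P = 3/12 × 2/11 × 1/10 = 6/1320 = 1/220.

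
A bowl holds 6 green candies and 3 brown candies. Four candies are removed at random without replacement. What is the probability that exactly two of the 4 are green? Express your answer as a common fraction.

5/14

One ordering (green drawn first) has probability 6/9 × 5/8 × 3/7 × 2/6 = 180/3024 = 5/84.
There are C(4,2) = 6 such orderings, each equally likely, so P = 6 × 5/84 = 5/14.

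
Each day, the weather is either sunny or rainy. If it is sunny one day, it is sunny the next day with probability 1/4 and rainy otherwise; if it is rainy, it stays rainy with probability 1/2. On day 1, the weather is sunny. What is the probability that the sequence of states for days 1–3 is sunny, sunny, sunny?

Day 1 is given. For each transition, use the conditional probability from the current state:
P(sunny | sunny) = 1/4; P(sunny | sunny) = 1/4.
P = 1/4 × 1/4 = 1/16.

1/16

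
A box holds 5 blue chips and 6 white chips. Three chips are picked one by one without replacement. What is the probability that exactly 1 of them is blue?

5/11

One ordering (blue drawn first) has probability 5/11 × 6/10 × 5/9 = 150/990 = 5/33.
There are C(3,1) = 3 such orderings, each equally likely, so P = 3 × 5/33 = 5/11.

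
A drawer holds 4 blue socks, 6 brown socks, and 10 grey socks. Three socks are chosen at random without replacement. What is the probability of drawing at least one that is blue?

P(no blue) = 16/20 × 15/19 × 14/18 = 3360/6840 = 28/57.
P(at least one) = 1 − 28/57 = 29/57.

29/57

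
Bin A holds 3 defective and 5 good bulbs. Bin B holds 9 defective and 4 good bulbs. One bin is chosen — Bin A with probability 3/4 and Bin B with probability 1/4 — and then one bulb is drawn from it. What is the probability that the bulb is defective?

From Bin A: P(defective) = 3/8.
From Bin B: P(defective) = 9/13.
Total probability = (3/4)(3/8) + (1/4)(9/13) = 189/416.

189/416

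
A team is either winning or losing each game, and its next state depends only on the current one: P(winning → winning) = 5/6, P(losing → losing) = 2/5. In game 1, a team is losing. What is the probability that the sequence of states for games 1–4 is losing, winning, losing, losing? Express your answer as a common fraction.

1/25

Game 1 is given. For each transition, use the conditional probability from the current state:
P(winning | losing) = 3/5; P(losing | winning) = 1/6; P(losing | losing) = 2/5.
P = 3/5 × 1/6 × 2/5 = 6/150 = 1/25.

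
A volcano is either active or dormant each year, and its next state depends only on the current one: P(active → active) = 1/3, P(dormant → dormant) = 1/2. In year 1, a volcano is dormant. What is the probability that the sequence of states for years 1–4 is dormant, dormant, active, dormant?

1/6

Year 1 is given. For each transition, use the conditional probability from the current state:
P(dormant | dormant) = 1/2; P(active | dormant) = 1/2; P(dormant | active) = 2/3.
P = 1/2 × 1/2 × 2/3 = 2/12 = 1/6.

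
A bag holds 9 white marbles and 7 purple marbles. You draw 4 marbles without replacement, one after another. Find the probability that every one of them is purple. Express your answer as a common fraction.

1/52

P = 7/16 × 6/15 × 5/14 × 4/13 = 840/43680 = 1/52.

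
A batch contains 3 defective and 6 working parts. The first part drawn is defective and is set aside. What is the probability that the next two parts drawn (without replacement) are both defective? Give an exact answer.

With the first part removed, 2 defective remain out of 8.
P = 2/8 × 1/7 = 2/56 = 1/28.

1/28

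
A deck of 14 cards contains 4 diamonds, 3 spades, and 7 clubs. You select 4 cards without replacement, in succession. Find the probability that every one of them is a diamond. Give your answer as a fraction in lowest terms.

1/1001

P(every draw is a diamond) = 4/14 × 3/13 × 2/12 × 1/11 = 24/24024 = 1/1001.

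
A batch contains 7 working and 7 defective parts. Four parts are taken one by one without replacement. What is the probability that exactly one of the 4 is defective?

35/143

One ordering (defective drawn first) has probability 7/14 × 7/13 × 6/12 × 5/11 = 1470/24024 = 35/572.
There are C(4,1) = 4 such orderings, each equally likely, so P = 4 × 35/572 = 35/143.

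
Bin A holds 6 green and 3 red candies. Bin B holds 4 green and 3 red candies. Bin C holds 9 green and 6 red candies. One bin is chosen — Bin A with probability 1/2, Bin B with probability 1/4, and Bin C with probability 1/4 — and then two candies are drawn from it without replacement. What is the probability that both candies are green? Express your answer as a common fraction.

307/840

From Bin A: P(both green) = (6/9)(5/8) = 5/12.
From Bin B: P(both green) = (4/7)(3/6) = 2/7.
From Bin C: P(both green) = (9/15)(8/14) = 12/35.
Total probability = (1/2)(5/12) + (1/4)(2/7) + (1/4)(12/35) = 307/840.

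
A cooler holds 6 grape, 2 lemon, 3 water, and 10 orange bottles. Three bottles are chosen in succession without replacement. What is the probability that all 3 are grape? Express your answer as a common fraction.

P(every draw is grape) = 6/21 × 5/20 × 4/19 = 120/7980 = 2/133.

2/133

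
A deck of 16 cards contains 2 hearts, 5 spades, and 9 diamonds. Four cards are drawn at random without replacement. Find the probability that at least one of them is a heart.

9/20

P(no hearts) = 14/16 × 13/15 × 12/14 × 11/13 = 24024/43680 = 11/20.
P(at least one) = 1 − 11/20 = 9/20.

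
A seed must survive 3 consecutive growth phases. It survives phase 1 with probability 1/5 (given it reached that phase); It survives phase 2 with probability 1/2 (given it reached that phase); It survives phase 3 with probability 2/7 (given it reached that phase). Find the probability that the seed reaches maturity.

Each stage is reached only if all earlier stages succeed, so
P = 1/5 × 1/2 × 2/7 = 2/70 = 1/35.

1/35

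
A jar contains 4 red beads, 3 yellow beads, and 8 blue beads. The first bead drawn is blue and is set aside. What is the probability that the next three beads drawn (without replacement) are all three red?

After the first draw, 4 of the remaining 14 beads are red.
P = 4/14 × 3/13 × 2/12 = 24/2184 = 1/91.

1/91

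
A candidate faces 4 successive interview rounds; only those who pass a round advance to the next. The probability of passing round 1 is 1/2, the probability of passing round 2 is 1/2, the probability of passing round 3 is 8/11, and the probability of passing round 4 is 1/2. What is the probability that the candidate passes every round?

Each stage is reached only if all earlier stages succeed, so
P = 1/2 × 1/2 × 8/11 × 1/2 = 8/88 = 1/11.

1/11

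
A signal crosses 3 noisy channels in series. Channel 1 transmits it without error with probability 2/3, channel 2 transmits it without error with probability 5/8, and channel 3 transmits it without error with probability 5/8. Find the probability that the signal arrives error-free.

25/96

The events are sequential, so multiply the conditional probabilities:
P = 2/3 × 5/8 × 5/8 = 50/192 = 25/96.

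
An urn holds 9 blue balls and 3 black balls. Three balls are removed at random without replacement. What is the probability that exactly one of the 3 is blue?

One ordering (blue drawn first) has probability 9/12 × 3/11 × 2/10 = 54/1320 = 9/220.
There are C(3,1) = 3 such orderings, each equally likely, so P = 3 × 9/220 = 27/220.

27/220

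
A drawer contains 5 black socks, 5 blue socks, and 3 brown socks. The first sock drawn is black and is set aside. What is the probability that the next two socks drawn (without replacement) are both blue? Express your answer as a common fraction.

5/33

After the first draw, 5 of the remaining 12 socks are blue.
P = 5/12 × 4/11 = 20/132 = 5/33.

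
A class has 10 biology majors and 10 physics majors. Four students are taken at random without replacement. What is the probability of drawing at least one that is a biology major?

P(no biology majors) = 10/20 × 9/19 × 8/18 × 7/17 = 5040/116280 = 14/323.
P(at least one) = 1 − 14/323 = 309/323.

309/323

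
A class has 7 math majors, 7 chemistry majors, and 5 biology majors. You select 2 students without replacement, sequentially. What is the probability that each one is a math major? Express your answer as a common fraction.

P(all math majors) = 7/19 × 6/18 = 42/342 = 7/57.

7/57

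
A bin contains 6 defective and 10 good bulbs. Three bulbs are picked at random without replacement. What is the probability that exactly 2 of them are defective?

One ordering (defective drawn first) has probability 6/16 × 5/15 × 10/14 = 300/3360 = 5/56.
There are C(3,2) = 3 such orderings, each equally likely, so P = 3 × 5/56 = 15/56.

15/56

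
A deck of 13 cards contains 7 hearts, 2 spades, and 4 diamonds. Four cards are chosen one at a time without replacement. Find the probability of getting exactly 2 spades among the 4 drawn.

1/13

One ordering (spades drawn first) has probability 2/13 × 1/12 × 11/11 × 10/10 = 220/17160 = 1/78.
There are C(4,2) = 6 such orderings, each equally likely, so P = 6 × 1/78 = 1/13.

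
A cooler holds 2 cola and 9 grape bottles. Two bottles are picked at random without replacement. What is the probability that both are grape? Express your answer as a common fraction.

P(all grape) = 9/11 × 8/10 = 72/110 = 36/55.

36/55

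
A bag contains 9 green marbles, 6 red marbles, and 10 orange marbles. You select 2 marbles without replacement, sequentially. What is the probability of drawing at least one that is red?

43/100

P(no red) = 19/25 × 18/24 = 342/600 = 57/100.
P(at least one) = 1 − 57/100 = 43/100.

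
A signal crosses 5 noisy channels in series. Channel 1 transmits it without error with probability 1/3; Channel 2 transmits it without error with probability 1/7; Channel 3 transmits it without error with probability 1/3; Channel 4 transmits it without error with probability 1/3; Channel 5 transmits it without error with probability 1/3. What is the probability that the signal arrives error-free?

Multiplying along the chain,
P = 1/3 × 1/7 × 1/3 × 1/3 × 1/3 = 1/567.

1/567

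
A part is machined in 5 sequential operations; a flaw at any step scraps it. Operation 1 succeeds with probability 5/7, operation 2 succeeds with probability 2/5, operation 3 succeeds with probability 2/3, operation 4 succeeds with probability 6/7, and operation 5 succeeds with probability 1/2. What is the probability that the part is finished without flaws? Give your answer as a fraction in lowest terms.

Multiplying along the chain,
P = 5/7 × 2/5 × 2/3 × 6/7 × 1/2 = 120/1470 = 4/49.

4/49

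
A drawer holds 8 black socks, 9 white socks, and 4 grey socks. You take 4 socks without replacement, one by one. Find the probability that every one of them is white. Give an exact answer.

P(every draw is white) = 9/21 × 8/20 × 7/19 × 6/18 = 3024/143640 = 2/95.

2/95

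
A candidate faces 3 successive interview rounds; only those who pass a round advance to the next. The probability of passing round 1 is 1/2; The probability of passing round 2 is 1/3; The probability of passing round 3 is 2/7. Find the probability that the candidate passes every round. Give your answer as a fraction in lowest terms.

The events are sequential, so multiply the conditional probabilities:
P = 1/2 × 1/3 × 2/7 = 2/42 = 1/21.

1/21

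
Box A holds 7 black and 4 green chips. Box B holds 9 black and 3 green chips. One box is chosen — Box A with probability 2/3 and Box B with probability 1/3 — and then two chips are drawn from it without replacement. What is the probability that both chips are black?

24/55

From Box A: P(both black) = (7/11)(6/10) = 21/55.
From Box B: P(both black) = (9/12)(8/11) = 6/11.
Total probability = (2/3)(21/55) + (1/3)(6/11) = 24/55.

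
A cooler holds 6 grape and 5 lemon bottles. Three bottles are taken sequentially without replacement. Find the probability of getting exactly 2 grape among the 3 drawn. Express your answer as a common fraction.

5/11

One ordering (grape drawn first) has probability 6/11 × 5/10 × 5/9 = 150/990 = 5/33.
There are C(3,2) = 3 such orderings, each equally likely, so P = 3 × 5/33 = 5/11.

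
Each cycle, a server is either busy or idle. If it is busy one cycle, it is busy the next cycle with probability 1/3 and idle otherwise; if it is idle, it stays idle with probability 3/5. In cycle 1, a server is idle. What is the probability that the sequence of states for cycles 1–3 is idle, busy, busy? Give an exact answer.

Cycle 1 is given. For each transition, use the conditional probability from the current state:
P(busy | idle) = 2/5; P(busy | busy) = 1/3.
P = 2/5 × 1/3 = 2/15.

2/15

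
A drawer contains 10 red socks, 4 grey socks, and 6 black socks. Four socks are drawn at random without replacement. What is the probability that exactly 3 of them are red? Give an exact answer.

One ordering (red drawn first) has probability 10/20 × 9/19 × 8/18 × 10/17 = 7200/116280 = 20/323.
There are C(4,3) = 4 such orderings, each equally likely, so P = 4 × 20/323 = 80/323.

80/323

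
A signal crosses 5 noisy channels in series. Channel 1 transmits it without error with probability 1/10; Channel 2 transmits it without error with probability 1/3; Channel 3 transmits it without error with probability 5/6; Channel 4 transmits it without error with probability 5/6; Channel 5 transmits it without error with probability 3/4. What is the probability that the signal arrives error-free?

Each stage is reached only if all earlier stages succeed, so
P = 1/10 × 1/3 × 5/6 × 5/6 × 3/4 = 75/4320 = 5/288.

5/288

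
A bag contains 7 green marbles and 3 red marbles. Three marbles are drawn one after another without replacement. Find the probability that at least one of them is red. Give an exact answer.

P(no red) = 7/10 × 6/9 × 5/8 = 210/720 = 7/24.
P(at least one) = 1 − 7/24 = 17/24.

17/24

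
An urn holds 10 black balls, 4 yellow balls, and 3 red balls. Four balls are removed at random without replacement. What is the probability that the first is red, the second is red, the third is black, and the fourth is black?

9/952

Each draw changes the counts, so multiply the conditional probabilities along the sequence:
P = 3/17 × 2/16 × 10/15 × 9/14 = 540/57120 = 9/952.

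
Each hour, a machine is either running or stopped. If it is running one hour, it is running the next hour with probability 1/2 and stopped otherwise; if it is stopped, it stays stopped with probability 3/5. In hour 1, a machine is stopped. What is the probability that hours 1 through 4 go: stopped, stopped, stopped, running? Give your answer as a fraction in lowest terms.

18/125

Hour 1 is given. For each transition, use the conditional probability from the current state:
P(stopped | stopped) = 3/5; P(stopped | stopped) = 3/5; P(running | stopped) = 2/5.
P = 3/5 × 3/5 × 2/5 = 18/125.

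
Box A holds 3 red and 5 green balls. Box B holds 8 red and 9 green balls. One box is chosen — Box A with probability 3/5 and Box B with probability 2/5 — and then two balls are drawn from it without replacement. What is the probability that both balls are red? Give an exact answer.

349/2380

From Box A: P(both red) = (3/8)(2/7) = 3/28.
From Box B: P(both red) = (8/17)(7/16) = 7/34.
Total probability = (3/5)(3/28) + (2/5)(7/34) = 349/2380.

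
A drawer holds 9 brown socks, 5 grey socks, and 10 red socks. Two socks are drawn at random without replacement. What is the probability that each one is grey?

5/138

P = 5/24 × 4/23 = 20/552 = 5/138.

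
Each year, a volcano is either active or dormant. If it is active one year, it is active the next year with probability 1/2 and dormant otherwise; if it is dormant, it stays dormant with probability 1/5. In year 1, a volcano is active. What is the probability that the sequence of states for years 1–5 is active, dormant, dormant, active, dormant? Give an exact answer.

1/25

Year 1 is given. For each transition, use the conditional probability from the current state:
P(dormant | active) = 1/2; P(dormant | dormant) = 1/5; P(active | dormant) = 4/5; P(dormant | active) = 1/2.
P = 1/2 × 1/5 × 4/5 × 1/2 = 4/100 = 1/25.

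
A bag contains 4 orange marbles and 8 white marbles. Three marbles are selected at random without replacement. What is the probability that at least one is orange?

P(no orange) = 8/12 × 7/11 × 6/10 = 336/1320 = 14/55.
P(at least one) = 1 − 14/55 = 41/55.

41/55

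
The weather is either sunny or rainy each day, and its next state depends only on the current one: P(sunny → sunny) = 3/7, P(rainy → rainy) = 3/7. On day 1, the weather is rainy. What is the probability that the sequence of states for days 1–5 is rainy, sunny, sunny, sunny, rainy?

Day 1 is given. For each transition, use the conditional probability from the current state:
P(sunny | rainy) = 4/7; P(sunny | sunny) = 3/7; P(sunny | sunny) = 3/7; P(rainy | sunny) = 4/7.
P = 4/7 × 3/7 × 3/7 × 4/7 = 144/2401.

144/2401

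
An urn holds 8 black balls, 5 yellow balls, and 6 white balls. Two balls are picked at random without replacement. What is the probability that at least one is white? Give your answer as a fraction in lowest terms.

P(no white) = 13/19 × 12/18 = 156/342 = 26/57.
P(at least one) = 1 − 26/57 = 31/57.

31/57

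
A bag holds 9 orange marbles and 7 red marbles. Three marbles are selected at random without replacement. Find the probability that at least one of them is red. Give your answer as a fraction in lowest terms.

P(no red) = 9/16 × 8/15 × 7/14 = 504/3360 = 3/20.
P(at least one) = 1 − 3/20 = 17/20.

17/20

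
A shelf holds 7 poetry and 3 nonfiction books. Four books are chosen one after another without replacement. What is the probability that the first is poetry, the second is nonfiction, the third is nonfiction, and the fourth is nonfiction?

Each draw changes the counts, so multiply the conditional probabilities along the sequence:
P = 7/10 × 3/9 × 2/8 × 1/7 = 42/5040 = 1/120.

1/120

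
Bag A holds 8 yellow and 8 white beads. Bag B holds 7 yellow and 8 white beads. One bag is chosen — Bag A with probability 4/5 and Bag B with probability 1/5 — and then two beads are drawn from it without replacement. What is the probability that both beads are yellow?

From Bag A: P(both yellow) = (8/16)(7/15) = 7/30.
From Bag B: P(both yellow) = (7/15)(6/14) = 1/5.
Total probability = (4/5)(7/30) + (1/5)(1/5) = 17/75.

17/75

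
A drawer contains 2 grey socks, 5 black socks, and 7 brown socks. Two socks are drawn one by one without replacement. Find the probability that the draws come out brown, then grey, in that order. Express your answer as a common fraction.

Each draw changes the counts, so multiply the conditional probabilities along the sequence:
P = 7/14 × 2/13 = 14/182 = 1/13.

1/13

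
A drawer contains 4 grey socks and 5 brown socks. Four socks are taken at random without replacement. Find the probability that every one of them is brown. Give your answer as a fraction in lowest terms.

5/126

P(all brown) = 5/9 × 4/8 × 3/7 × 2/6 = 120/3024 = 5/126.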